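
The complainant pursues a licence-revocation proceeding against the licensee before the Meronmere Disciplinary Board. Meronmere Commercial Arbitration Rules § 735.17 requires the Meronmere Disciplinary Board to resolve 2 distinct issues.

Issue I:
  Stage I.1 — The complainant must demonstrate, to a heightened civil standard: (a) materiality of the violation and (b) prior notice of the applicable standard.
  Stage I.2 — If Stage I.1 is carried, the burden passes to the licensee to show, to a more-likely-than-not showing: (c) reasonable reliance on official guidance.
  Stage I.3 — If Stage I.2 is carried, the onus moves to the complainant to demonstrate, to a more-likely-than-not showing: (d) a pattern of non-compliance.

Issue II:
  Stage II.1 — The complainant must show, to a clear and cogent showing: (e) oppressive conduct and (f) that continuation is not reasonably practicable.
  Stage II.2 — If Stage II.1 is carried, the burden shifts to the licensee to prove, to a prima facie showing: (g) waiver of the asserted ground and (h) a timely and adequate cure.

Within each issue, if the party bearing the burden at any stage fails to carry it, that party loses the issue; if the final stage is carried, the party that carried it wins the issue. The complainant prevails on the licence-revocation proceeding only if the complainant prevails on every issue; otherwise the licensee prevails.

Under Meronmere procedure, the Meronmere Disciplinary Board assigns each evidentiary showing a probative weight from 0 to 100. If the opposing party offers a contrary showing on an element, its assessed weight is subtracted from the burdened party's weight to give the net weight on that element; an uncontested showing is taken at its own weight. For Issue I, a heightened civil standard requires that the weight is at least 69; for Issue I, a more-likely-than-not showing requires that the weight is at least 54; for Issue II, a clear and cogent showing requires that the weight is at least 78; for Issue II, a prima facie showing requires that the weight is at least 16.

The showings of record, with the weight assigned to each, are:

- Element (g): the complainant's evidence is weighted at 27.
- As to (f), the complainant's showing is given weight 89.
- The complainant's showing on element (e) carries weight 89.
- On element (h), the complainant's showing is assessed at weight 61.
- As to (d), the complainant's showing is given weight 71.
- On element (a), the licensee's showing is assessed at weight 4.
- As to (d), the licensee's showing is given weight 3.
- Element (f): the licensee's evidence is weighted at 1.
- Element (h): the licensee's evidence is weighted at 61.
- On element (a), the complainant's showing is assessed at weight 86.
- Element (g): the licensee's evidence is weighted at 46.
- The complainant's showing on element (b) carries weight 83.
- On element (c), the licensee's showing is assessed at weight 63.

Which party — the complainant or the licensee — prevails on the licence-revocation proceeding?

— Issue I —
Stage I.1 — burden on complainant; standard: a heightened civil standard (weight is at least 69).
    (a): 86 − 4 = 82 ≥ 69 [met]
    (b): 83 ≥ 69 [met]
  Stage I.1 carried; the burden shifts to the licensee.
Stage I.2 — burden on licensee; standard: a more-likely-than-not showing (weight is at least 54).
    (c): 63 ≥ 54 [met]
  The licensee carries Stage I.2; the complainant now bears the burden.
Stage I.3 — burden on complainant; standard: a more-likely-than-not showing (weight is at least 54).
    (d): 71 − 3 = 68 ≥ 54 [met]
  All elements met at the final stage.
Every stage carried; the complainant prevails on this issue.
— Issue II —
At Stage II.1 the complainant must meet a clear and cogent showing (weight is at least 78): on (e) the weight is 89, which does reach 78, so (e) meets the standard; on (f) the weight is 89 less the opposing 1 gives net 88, ≥ 78, so (f) meets the standard.
  All elements met. The burden passes to the licensee.
At Stage II.2 the licensee must meet a prima facie showing (weight is at least 16): on (g) the weight is 46 less the opposing 27 gives net 19, ≥ 16, so (g) meets the standard; on (h) the weight is 61 less the opposing 61 gives net 0, which does not reach 16, so (h) does not meet the standard.
  The licensee does not carry Stage II.2.
The complainant prevails on this issue.
Per-issue: Issue I → complainant; Issue II → complainant. The complainant must prevail on every issue; overall, the complainant prevails.

complainant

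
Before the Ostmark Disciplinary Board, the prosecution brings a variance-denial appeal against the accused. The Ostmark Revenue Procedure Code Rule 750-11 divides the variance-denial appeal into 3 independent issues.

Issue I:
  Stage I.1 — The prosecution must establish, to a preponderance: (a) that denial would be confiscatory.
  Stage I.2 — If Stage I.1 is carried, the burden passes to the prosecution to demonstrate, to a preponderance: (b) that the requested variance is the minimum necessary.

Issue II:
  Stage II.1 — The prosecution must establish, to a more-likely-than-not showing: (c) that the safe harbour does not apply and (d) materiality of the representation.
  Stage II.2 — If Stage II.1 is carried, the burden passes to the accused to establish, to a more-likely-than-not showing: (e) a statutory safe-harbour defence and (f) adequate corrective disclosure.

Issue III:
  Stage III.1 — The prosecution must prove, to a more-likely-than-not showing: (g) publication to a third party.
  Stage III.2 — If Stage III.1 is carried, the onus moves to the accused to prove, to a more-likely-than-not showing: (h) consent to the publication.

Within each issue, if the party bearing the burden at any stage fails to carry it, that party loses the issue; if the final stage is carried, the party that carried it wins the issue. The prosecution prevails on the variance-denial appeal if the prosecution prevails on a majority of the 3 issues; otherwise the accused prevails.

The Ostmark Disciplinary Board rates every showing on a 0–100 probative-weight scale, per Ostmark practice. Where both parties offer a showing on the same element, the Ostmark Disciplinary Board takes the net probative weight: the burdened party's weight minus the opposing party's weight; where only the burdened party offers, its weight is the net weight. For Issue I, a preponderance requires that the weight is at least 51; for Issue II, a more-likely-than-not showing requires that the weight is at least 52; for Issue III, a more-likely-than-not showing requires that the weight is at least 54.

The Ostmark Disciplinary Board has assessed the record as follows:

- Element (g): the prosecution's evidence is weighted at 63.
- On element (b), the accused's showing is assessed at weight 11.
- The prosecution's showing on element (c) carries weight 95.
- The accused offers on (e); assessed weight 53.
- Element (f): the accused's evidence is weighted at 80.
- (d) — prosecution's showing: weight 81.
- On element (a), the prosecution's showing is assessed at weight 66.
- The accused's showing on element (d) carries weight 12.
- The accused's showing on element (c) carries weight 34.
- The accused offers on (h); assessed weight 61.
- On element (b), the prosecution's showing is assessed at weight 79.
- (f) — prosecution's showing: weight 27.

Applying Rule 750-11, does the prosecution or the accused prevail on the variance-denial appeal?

— Issue I —
Stage I.1 (prosecution, a preponderance, weight is at least 51): (a) 66 ≥ 51 — meets.
  Stage I.1 carried; the burden remains with the prosecution.
Stage I.2 (prosecution, a preponderance, weight is at least 51): (b) net 79−11=68 ≥ 51 — meets.
  The prosecution carries the last stage.
With every stage satisfied, the prosecution prevails on this issue.
— Issue II —
Stage II.1 (prosecution, a more-likely-than-not showing, weight is at least 52): (c) net 95−34=61 ≥ 52 — meets; (d) net 81−12=69 ≥ 52 — meets.
  All elements met. The burden passes to the accused.
Stage II.2 (accused, a more-likely-than-not showing, weight is at least 52): (e) 53 ≥ 52 — meets; (f) net 80−27=53 ≥ 52 — meets.
  The accused carries the last stage.
With every stage satisfied, the accused prevails on this issue.
— Issue III —
At Stage III.1 the prosecution must meet a more-likely-than-not showing (weight is at least 54): on (g) the weight is 63, which does reach 54, so (g) meets the standard.
  All elements met. The burden passes to the accused.
At Stage III.2 the accused must meet a more-likely-than-not showing (weight is at least 54): on (h) the weight is 61, ≥ 54, so (h) meets the standard.
  The accused carries the last stage.
Every stage carried; the accused prevails on this issue.
Per-issue: Issue I → prosecution; Issue II → accused; Issue III → accused. The prosecution must prevail on a majority of issues; overall, the accused prevails.

accused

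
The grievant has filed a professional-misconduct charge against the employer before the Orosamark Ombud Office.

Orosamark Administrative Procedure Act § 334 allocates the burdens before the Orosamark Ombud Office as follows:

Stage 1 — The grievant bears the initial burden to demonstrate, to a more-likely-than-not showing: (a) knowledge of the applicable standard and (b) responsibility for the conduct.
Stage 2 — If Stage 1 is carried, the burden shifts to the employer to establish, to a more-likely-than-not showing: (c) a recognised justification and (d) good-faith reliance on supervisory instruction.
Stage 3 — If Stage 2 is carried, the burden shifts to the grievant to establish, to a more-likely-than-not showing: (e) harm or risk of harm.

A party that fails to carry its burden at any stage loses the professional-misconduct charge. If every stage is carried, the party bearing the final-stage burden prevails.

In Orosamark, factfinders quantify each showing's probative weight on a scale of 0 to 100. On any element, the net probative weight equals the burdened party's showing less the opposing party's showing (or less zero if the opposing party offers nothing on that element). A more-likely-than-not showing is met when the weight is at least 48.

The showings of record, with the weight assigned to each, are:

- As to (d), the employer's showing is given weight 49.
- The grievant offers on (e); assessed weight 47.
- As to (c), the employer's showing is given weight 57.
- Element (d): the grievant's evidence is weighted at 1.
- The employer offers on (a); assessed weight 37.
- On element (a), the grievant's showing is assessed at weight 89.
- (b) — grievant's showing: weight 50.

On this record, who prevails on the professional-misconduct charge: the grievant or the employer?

employer

Stage 1 (grievant, a more-likely-than-not showing, weight is at least 48): (a) net 89−37=52 ≥ 48 — meets; (b) 50 ≥ 48 — meets.
  Stage 1 is satisfied; the onus moves to the employer.
Stage 2 (employer, a more-likely-than-not showing, weight is at least 48): (c) 57 ≥ 48 — meets; (d) net 49−1=48 ≥ 48 — meets.
  Stage 2 is satisfied; the onus moves to the grievant.
Stage 3 (grievant, a more-likely-than-not showing, weight is at least 48): (e) 47 < 48 — fails.
  Stage 3 not carried; the grievant fails its burden.
So the employer prevails.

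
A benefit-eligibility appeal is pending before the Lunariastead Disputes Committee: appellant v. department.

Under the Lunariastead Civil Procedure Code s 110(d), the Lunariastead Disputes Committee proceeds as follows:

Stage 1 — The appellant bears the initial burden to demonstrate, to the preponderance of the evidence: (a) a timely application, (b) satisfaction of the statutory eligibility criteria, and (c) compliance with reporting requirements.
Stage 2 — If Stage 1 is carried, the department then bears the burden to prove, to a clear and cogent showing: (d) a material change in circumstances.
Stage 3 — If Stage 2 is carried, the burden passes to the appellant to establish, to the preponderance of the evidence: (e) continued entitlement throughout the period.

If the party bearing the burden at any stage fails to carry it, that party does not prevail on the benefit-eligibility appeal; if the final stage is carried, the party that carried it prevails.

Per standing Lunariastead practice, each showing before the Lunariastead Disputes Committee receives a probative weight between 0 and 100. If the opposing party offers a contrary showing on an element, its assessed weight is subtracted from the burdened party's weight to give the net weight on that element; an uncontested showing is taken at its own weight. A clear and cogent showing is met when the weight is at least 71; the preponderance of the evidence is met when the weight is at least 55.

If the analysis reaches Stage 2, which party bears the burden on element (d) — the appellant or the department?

department

Stage 2's rule assigns the burden to the department (to a clear and cogent showing).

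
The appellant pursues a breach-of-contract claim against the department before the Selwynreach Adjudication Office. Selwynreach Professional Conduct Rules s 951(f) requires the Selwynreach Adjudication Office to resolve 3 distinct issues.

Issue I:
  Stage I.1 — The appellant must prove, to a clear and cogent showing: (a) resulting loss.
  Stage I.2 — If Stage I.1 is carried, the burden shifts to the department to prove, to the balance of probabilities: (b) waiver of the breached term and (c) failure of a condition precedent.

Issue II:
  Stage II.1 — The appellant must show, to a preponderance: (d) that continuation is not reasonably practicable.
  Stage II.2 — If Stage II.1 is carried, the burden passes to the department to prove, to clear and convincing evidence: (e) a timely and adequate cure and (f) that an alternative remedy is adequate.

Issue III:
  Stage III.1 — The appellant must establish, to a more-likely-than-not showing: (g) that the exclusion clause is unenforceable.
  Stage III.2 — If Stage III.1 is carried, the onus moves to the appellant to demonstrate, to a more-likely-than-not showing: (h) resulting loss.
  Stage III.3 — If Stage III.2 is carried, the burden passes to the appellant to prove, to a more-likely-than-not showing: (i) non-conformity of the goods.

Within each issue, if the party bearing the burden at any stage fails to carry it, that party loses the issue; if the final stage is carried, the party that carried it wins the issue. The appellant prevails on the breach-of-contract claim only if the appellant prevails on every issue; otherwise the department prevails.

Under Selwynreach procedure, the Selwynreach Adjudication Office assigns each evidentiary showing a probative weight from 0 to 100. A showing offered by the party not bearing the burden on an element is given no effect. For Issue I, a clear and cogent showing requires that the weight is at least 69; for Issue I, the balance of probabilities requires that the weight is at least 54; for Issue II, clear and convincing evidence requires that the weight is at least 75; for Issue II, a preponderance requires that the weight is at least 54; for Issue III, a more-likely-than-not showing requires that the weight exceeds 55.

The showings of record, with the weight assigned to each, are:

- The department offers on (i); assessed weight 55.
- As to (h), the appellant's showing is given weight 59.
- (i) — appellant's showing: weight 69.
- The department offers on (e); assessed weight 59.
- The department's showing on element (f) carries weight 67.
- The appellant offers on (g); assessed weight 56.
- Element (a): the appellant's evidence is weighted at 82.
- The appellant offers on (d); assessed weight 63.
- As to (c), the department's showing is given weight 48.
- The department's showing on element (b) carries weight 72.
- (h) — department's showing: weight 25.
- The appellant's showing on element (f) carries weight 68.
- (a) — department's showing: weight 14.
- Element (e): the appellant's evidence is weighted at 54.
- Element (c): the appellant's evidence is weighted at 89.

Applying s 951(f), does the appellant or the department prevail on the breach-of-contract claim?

appellant

— Issue I —
Stage I.1 — burden on appellant; standard: a clear and cogent showing (weight is at least 69).
    (a): 82 (department's 14 disregarded) ≥ 69 [met]
  Stage I.1 is satisfied; the onus moves to the department.
Stage I.2 — burden on department; standard: the balance of probabilities (weight is at least 54).
    (b): 72 ≥ 54 [met]
    (c): 48 (appellant's 89 disregarded) < 54 [not met]
  The department does not carry Stage I.2.
The analysis ends at Stage I.2; the appellant prevails on this issue.
— Issue II —
Stage II.1 (appellant, a preponderance, weight is at least 54): (d) 63 ≥ 54 — meets.
  Stage II.1 is satisfied; the onus moves to the department.
Stage II.2 (department, clear and convincing evidence, weight is at least 75): (e) 59 (appellant's 54 disregarded) < 75 — fails; (f) 67 (appellant's 68 disregarded) < 75 — fails.
  Stage II.2 not carried; the department fails its burden.
So the appellant prevails on this issue.
— Issue III —
At Stage III.1 the appellant must meet a more-likely-than-not showing (weight exceeds 55): on (g) the weight is 56, > 55, so (g) meets the standard.
  All elements met. The appellant retains the burden for Stage III.2.
At Stage III.2 the appellant must meet a more-likely-than-not showing (weight exceeds 55): on (h) the weight is 59 (the department's 25 is given no effect), which does exceed 55, so (h) meets the standard.
  Stage III.2 is satisfied; the appellant continues to bear the burden.
At Stage III.3 the appellant must meet a more-likely-than-not showing (weight exceeds 55): on (i) the weight is 69 (the department's 55 is given no effect), > 55, so (i) meets the standard.
  The appellant carries the last stage.
All stages carried — the appellant prevails on this issue.
Per-issue: Issue I → appellant; Issue II → appellant; Issue III → appellant. The appellant must prevail on every issue; overall, the appellant prevails.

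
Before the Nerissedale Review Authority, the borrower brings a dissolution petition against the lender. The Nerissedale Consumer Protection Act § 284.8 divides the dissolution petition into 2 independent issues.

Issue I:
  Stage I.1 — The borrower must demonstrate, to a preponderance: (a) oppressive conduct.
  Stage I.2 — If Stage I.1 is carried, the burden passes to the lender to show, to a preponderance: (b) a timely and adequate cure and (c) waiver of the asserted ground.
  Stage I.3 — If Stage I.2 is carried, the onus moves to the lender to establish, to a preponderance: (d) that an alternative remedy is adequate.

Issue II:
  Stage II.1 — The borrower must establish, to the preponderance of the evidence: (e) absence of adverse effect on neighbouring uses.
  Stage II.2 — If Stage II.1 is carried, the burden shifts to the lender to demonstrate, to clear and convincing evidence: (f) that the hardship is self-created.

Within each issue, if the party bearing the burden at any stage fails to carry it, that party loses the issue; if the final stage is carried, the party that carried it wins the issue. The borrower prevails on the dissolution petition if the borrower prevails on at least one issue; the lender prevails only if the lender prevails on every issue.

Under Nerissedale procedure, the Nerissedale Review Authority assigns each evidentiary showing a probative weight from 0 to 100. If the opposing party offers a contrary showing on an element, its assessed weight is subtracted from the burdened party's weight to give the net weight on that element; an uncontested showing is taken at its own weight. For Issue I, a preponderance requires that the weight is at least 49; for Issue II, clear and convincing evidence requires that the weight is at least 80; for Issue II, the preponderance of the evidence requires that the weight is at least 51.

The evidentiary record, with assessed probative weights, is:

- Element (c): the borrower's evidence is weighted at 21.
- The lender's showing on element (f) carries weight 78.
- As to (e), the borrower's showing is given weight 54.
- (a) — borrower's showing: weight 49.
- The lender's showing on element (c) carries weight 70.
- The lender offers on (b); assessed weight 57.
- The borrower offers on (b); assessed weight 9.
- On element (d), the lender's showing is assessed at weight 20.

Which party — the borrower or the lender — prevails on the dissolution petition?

— Issue I —
At Stage I.1 the borrower must meet a preponderance (weight is at least 49): on (a) the weight is 49, which does reach 49, so (a) meets the standard.
  Stage I.1 carried; the burden shifts to the lender.
At Stage I.2 the lender must meet a preponderance (weight is at least 49): on (b) the weight is 57 less the opposing 9 gives net 48, < 49, so (b) does not meet the standard; on (c) the weight is 70 less the opposing 21 gives net 49, which does reach 49, so (c) meets the standard.
  Not every element is met, so the lender fails to carry Stage I.2.
The analysis ends at Stage I.2; the borrower prevails on this issue.
— Issue II —
Stage II.1 (borrower, the preponderance of the evidence, weight is at least 51): (e) 54 ≥ 51 — meets.
  All elements met. The burden passes to the lender.
Stage II.2 (lender, clear and convincing evidence, weight is at least 80): (f) 78 < 80 — fails.
  Stage II.2 not carried; the lender fails its burden.
The analysis ends at Stage II.2; the borrower prevails on this issue.
Per-issue: Issue I → borrower; Issue II → borrower. The borrower must prevail on at least one issue; overall, the borrower prevails.

borrower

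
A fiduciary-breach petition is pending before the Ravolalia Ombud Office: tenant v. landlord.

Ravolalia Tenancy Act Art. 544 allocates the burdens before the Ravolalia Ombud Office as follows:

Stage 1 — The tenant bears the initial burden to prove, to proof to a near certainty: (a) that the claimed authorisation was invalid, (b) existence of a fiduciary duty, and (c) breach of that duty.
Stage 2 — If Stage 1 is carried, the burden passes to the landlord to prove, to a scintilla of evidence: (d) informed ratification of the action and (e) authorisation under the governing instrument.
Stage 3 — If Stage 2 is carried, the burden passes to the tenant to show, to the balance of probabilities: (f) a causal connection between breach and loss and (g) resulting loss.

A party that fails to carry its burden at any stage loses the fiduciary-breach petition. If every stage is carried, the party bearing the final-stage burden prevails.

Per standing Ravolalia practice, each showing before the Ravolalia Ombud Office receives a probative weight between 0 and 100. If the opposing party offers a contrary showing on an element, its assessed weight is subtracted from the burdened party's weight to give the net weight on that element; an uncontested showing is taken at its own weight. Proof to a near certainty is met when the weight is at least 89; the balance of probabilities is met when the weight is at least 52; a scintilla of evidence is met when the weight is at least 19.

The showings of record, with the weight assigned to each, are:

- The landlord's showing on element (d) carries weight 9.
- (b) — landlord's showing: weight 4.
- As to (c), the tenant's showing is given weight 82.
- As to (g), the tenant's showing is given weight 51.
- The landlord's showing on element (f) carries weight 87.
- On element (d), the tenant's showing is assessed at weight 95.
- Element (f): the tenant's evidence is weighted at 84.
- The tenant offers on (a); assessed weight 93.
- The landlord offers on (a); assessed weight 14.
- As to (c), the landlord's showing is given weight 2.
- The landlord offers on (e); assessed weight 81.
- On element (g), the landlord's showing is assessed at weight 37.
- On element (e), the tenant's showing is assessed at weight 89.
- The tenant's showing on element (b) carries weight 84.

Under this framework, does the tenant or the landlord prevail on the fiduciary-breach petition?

At Stage 1 the tenant must meet proof to a near certainty (weight is at least 89): on (a) the weight is 93 less the opposing 14 gives net 79, < 89, so (a) does not meet the standard; on (b) the weight is 84 less the opposing 4 gives net 80, < 89, so (b) does not meet the standard; on (c) the weight is 82 less the opposing 2 gives net 80, which does not reach 89, so (c) does not meet the standard.
  The tenant does not carry Stage 1.
The analysis ends at Stage 1; the landlord prevails.

landlord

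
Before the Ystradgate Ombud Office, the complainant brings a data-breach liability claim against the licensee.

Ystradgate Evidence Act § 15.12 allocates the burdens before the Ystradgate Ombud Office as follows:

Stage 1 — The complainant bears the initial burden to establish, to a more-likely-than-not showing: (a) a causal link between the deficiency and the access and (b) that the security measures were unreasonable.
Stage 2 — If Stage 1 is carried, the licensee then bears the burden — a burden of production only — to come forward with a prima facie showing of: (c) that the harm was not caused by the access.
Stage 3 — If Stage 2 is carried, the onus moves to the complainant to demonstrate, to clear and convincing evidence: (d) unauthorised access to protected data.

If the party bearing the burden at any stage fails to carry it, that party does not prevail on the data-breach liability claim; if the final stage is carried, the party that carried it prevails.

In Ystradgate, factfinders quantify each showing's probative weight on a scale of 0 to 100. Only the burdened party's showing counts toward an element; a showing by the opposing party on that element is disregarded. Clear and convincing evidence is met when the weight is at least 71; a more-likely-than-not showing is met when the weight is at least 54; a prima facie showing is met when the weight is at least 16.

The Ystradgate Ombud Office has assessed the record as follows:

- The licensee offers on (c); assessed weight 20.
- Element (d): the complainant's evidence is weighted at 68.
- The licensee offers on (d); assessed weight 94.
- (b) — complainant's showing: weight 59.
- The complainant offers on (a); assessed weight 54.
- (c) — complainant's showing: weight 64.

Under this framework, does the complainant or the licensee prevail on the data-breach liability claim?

Stage 1 — burden on complainant; standard: a more-likely-than-not showing (weight is at least 54).
    (a): 54 ≥ 54 [met]
    (b): 59 ≥ 54 [met]
  Stage 1 is satisfied; the onus moves to the licensee.
Stage 2 — burden on licensee; standard: a prima facie showing (weight is at least 16).
    (c): 20 (complainant's 64 disregarded) ≥ 16 [met]
  Stage 2 is satisfied; the onus moves to the complainant.
Stage 3 — burden on complainant; standard: clear and convincing evidence (weight is at least 71).
    (d): 68 (licensee's 94 disregarded) < 71 [not met]
  Stage 3 not carried; the complainant fails its burden.
So the licensee prevails.

licensee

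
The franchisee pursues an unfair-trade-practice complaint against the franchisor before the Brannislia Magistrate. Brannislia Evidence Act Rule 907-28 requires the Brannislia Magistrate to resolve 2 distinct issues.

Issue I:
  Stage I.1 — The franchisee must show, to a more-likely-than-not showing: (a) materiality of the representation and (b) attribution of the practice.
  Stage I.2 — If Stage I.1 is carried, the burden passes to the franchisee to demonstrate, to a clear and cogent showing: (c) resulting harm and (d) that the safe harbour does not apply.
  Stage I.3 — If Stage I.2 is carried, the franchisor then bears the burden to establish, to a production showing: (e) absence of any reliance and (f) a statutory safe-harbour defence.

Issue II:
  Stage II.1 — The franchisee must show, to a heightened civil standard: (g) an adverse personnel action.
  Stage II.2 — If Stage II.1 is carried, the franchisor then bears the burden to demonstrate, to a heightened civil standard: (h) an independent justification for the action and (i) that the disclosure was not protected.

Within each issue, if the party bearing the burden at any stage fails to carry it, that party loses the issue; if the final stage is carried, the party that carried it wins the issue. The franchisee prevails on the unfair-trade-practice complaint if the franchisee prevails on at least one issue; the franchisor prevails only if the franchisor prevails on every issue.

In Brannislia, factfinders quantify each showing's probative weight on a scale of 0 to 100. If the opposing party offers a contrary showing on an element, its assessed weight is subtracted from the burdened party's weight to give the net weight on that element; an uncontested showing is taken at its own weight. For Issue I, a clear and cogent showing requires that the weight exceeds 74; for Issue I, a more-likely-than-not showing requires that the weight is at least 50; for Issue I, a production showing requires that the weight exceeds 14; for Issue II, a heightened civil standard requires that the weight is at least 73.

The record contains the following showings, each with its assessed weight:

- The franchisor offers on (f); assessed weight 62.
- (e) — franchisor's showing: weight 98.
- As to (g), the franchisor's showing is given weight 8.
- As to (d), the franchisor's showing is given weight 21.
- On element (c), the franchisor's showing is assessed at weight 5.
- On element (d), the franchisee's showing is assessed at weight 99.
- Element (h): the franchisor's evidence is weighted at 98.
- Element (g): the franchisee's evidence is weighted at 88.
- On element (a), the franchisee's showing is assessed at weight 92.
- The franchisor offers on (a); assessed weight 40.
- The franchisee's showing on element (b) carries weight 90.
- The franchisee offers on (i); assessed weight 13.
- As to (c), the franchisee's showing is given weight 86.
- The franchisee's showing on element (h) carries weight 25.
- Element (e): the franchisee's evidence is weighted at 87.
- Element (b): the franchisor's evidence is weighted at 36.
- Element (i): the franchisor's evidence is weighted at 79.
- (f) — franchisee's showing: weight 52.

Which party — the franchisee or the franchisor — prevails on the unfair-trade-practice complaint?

— Issue I —
Stage I.1 (franchisee, a more-likely-than-not showing, weight is at least 50): (a) net 92−40=52 ≥ 50 — meets; (b) net 90−36=54 ≥ 50 — meets.
  Stage I.1 is satisfied; the franchisee continues to bear the burden.
Stage I.2 (franchisee, a clear and cogent showing, weight exceeds 74): (c) net 86−5=81 > 74 — meets; (d) net 99−21=78 > 74 — meets.
  Stage I.2 is satisfied; the onus moves to the franchisor.
Stage I.3 (franchisor, a production showing, weight exceeds 14): (e) net 98−87=11 ≤ 14 — fails; (f) net 62−52=10 ≤ 14 — fails.
  Not every element is met, so the franchisor fails to carry Stage I.3.
The franchisee prevails on this issue.
— Issue II —
Stage II.1 (franchisee, a heightened civil standard, weight is at least 73): (g) net 88−8=80 ≥ 73 — meets.
  The franchisee carries Stage II.1; the franchisor now bears the burden.
Stage II.2 (franchisor, a heightened civil standard, weight is at least 73): (h) net 98−25=73 ≥ 73 — meets; (i) net 79−13=66 < 73 — fails.
  Stage II.2 not carried; the franchisor fails its burden.
So the franchisee prevails on this issue.
Per-issue: Issue I → franchisee; Issue II → franchisee. The franchisee must prevail on at least one issue; overall, the franchisee prevails.

franchisee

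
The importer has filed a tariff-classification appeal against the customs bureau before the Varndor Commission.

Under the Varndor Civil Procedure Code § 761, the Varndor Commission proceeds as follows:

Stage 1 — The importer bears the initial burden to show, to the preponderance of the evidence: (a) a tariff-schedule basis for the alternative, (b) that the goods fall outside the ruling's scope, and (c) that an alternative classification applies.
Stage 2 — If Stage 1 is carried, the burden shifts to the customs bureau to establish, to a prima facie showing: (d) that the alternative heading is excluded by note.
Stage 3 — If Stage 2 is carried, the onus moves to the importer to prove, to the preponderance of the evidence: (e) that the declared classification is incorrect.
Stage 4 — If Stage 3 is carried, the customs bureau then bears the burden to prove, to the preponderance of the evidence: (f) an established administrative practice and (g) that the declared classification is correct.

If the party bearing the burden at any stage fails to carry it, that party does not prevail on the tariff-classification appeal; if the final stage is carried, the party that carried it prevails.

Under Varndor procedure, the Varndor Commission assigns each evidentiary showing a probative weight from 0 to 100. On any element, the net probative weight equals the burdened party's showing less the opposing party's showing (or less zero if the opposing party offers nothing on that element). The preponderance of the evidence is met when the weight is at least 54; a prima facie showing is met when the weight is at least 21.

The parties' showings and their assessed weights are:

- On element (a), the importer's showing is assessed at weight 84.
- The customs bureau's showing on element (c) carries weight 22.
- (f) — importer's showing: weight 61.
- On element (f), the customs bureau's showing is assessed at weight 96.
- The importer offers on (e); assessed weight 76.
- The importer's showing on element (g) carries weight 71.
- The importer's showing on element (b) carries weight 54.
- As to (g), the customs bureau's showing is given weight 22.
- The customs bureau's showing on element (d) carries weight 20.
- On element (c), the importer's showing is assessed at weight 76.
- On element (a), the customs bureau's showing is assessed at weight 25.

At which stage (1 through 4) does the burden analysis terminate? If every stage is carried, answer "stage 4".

Stage 1 (importer, the preponderance of the evidence, weight is at least 54): (a) net 84−25=59 ≥ 54 — meets; (b) 54 ≥ 54 — meets; (c) net 76−22=54 ≥ 54 — meets.
  Stage 1 is satisfied; the onus moves to the customs bureau.
Stage 2 (customs bureau, a prima facie showing, weight is at least 21): (d) 20 < 21 — fails.
  The customs bureau does not carry Stage 2.
The analysis ends at Stage 2; the importer prevails.

stage 2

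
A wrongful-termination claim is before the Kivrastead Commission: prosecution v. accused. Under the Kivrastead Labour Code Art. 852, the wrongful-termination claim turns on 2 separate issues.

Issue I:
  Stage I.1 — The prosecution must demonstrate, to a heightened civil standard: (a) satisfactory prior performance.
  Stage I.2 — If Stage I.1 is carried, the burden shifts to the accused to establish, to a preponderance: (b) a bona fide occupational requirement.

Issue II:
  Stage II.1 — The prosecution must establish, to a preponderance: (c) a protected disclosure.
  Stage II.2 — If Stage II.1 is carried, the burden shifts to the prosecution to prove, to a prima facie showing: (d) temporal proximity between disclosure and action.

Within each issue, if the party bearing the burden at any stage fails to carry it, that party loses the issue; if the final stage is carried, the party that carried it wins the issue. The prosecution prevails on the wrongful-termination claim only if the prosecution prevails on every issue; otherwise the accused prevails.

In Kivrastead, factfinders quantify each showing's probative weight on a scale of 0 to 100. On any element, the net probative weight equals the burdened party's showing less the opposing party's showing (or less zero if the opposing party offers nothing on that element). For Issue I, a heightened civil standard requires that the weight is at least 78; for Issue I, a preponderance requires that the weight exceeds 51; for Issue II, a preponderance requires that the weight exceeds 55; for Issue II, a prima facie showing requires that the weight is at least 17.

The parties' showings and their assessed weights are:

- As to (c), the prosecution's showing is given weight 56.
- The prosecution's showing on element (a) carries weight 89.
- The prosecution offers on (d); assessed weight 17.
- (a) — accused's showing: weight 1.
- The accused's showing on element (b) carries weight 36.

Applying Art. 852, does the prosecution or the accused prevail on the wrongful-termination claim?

— Issue I —
Stage I.1 — burden on prosecution; standard: a heightened civil standard (weight is at least 78).
    (a): 89 − 1 = 88 ≥ 78 [met]
  All elements met. The burden passes to the accused.
Stage I.2 — burden on accused; standard: a preponderance (weight exceeds 51).
    (b): 36 ≤ 51 [not met]
  The accused does not carry Stage I.2.
So the prosecution prevails on this issue.
— Issue II —
Stage II.1 (prosecution, a preponderance, weight exceeds 55): (c) 56 > 55 — meets.
  Stage II.1 carried; the burden remains with the prosecution.
Stage II.2 (prosecution, a prima facie showing, weight is at least 17): (d) 17 ≥ 17 — meets.
  Stage II.2 carried; the final stage is satisfied.
With every stage satisfied, the prosecution prevails on this issue.
Per-issue: Issue I → prosecution; Issue II → prosecution. The prosecution must prevail on every issue; overall, the prosecution prevails.

prosecution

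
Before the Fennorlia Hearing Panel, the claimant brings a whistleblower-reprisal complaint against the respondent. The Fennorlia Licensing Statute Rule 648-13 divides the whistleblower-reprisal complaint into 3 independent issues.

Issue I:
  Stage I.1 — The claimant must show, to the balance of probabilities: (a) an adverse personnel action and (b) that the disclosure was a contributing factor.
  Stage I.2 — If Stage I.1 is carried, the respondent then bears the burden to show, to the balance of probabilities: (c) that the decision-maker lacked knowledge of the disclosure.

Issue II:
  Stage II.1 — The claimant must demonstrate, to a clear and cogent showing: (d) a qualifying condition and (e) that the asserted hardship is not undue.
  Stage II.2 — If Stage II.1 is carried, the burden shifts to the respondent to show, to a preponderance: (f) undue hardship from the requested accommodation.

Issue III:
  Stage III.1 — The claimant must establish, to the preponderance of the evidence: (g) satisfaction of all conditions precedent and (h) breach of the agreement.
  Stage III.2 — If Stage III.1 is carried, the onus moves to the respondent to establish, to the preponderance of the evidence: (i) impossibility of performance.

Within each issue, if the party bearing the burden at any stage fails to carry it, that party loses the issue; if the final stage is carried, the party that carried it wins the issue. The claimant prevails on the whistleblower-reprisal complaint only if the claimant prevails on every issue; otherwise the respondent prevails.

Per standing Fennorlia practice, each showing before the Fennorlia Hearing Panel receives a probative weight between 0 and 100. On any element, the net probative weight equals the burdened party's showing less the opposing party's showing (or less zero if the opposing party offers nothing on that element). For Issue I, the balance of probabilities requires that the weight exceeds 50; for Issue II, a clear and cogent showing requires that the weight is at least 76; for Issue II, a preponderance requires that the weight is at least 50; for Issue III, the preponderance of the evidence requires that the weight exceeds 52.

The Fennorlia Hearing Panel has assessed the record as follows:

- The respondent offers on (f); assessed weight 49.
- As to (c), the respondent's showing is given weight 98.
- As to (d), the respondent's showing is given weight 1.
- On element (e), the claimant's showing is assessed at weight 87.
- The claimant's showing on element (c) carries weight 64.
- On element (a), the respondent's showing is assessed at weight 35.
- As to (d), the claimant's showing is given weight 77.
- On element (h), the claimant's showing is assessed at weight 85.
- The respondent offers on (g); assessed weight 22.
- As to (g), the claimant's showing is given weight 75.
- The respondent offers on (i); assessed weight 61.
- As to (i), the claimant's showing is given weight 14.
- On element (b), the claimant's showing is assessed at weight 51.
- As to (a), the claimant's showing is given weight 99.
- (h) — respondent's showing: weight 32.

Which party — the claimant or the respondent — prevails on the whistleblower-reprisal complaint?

claimant

— Issue I —
At Stage I.1 the claimant must meet the balance of probabilities (weight exceeds 50): on (a) the weight is 99 less the opposing 35 gives net 64, which does exceed 50, so (a) meets the standard; on (b) the weight is 51, > 50, so (b) meets the standard.
  Stage I.1 carried; the burden shifts to the respondent.
At Stage I.2 the respondent must meet the balance of probabilities (weight exceeds 50): on (c) the weight is 98 less the opposing 64 gives net 34, which does not exceed 50, so (c) does not meet the standard.
  The respondent does not carry Stage I.2.
So the claimant prevails on this issue.
— Issue II —
Stage II.1 (claimant, a clear and cogent showing, weight is at least 76): (d) net 77−1=76 ≥ 76 — meets; (e) 87 ≥ 76 — meets.
  All elements met. The burden passes to the respondent.
Stage II.2 (respondent, a preponderance, weight is at least 50): (f) 49 < 50 — fails.
  Stage II.2 not carried; the respondent fails its burden.
So the claimant prevails on this issue.
— Issue III —
At Stage III.1 the claimant must meet the preponderance of the evidence (weight exceeds 52): on (g) the weight is 75 less the opposing 22 gives net 53, > 52, so (g) meets the standard; on (h) the weight is 85 less the opposing 32 gives net 53, which does exceed 52, so (h) meets the standard.
  All elements met. The burden passes to the respondent.
At Stage III.2 the respondent must meet the preponderance of the evidence (weight exceeds 52): on (i) the weight is 61 less the opposing 14 gives net 47, ≤ 52, so (i) does not meet the standard.
  Not every element is met, so the respondent fails to carry Stage III.2.
The claimant prevails on this issue.
Per-issue: Issue I → claimant; Issue II → claimant; Issue III → claimant. The claimant must prevail on every issue; overall, the claimant prevails.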